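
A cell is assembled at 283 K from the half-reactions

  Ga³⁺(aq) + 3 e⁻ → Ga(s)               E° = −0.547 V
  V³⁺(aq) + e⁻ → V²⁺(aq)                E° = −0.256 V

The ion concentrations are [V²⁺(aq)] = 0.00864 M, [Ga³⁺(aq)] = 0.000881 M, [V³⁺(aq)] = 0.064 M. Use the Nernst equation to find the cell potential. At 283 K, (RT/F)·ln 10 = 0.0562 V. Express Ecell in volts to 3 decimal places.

+0.397 V

The V³⁺/V²⁺ couple has the more positive E°, so it is the cathode; Ga³⁺/Ga is the anode.
E°cell = E°cat − E°an = −0.256 − (−0.547) = +0.291 V; n = 3.
For the overall reaction 3 V³⁺(aq) + Ga(s) → 3 V²⁺(aq) + Ga³⁺(aq), Q = ([V²⁺(aq)]^3·[Ga³⁺(aq)]) / [V³⁺(aq)]^3 = 2.17×10^−6, giving log Q = −5.664.
E = E° − (0.0562/n)·log Q = +0.291 − (0.0562/3)(−5.664) = +0.397 V.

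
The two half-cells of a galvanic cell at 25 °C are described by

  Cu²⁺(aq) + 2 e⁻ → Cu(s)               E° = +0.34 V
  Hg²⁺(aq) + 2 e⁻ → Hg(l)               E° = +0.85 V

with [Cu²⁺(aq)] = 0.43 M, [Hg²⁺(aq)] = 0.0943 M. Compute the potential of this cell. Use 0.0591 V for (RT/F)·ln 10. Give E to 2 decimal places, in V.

+0.49 V

Since E°(Hg²⁺/Hg) > E°(Cu²⁺/Cu), Hg²⁺/Hg serves as the cathode.
E°cell = +0.85 − (+0.34) = +0.51 V, with n = 2 electrons transferred.
Balancing gives Hg²⁺(aq) + Cu(s) → Hg(l) + Cu²⁺(aq); hence Q = [Cu²⁺(aq)] / [Hg²⁺(aq)] = 4.56 (log Q = 0.659).
By the Nernst equation, E = +0.51 − (0.0591/2)·(0.659) = +0.49 V.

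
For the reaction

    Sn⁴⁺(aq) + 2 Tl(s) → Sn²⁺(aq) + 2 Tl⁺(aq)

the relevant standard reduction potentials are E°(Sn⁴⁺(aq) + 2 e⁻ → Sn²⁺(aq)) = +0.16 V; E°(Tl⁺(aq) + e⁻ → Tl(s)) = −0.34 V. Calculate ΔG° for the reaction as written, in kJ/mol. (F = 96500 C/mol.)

In the reaction as written Sn⁴⁺(aq) is reduced, so the Sn⁴⁺/Sn²⁺ couple is the cathode and Tl⁺/Tl is the anode.
E°cell = +0.16 − (−0.34) = +0.50 V; balancing electrons gives n = 2.
ΔG° = −nFE°cell = −(2)(96500)(+0.50) J/mol = −96.5 kJ/mol.

−96.5 kJ/mol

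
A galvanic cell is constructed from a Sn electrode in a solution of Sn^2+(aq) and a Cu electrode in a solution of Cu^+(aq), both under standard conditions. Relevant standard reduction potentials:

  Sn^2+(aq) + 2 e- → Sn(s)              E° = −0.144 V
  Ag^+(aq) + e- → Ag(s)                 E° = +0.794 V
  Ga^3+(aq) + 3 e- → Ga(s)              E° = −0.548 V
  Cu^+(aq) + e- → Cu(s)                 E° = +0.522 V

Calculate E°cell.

Of the two couples in this cell, the one with the more positive reduction potential is reduced at the cathode: here that is Cu⁺/Cu (+0.522 V); Sn²⁺/Sn (−0.144 V) is the anode.
E°cell = E°(cathode) − E°(anode) = +0.522 − (−0.144) = +0.666 V.

+0.666 V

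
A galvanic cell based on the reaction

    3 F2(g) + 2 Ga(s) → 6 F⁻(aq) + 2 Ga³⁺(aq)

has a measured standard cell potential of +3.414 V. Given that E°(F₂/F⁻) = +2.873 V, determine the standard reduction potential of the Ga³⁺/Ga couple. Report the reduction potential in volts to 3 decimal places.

In the reaction as written the F₂/F⁻ couple is reduced (cathode) and Ga³⁺/Ga is oxidized (anode), so E°cell = E°(F₂/F⁻) − E°(Ga³⁺/Ga).
E°(Ga³⁺/Ga) = E°(cathode) − E°cell = +2.873 − (+3.414) = −0.541 V.

−0.541 V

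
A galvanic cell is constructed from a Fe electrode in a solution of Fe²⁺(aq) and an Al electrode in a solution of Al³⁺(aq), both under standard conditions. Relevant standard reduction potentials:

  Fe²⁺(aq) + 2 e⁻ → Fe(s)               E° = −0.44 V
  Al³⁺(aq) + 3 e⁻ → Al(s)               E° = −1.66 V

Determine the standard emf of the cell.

Of the two couples in this cell, the one with the more positive reduction potential is reduced at the cathode: here that is Fe²⁺/Fe (−0.44 V); Al³⁺/Al (−1.66 V) is the anode.
E°cell = E°(cathode) − E°(anode) = −0.44 − (−1.66) = +1.22 V.

+1.22 V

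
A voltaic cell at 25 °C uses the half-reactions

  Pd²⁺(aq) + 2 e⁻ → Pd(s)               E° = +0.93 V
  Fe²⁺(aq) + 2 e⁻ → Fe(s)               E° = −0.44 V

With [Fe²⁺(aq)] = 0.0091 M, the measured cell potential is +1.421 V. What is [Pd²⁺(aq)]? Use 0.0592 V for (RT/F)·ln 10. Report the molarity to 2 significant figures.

0.48 M

The Pd²⁺/Pd couple has the larger reduction potential, so it is the cathode: E°cell = +0.93 − (−0.44) = +1.37 V and n = 2.
Rearranging E = E° − (0.0592/n)·log Q gives log Q = 2(+1.37 − (+1.421))/0.0592 = −1.723.
The balanced reaction is Pd²⁺(aq) + Fe(s) → Pd(s) + Fe²⁺(aq), so Q = [Fe²⁺(aq)] / [Pd²⁺(aq)].
Solving for the unknown gives log [Pd²⁺(aq)] = −0.318, so [Pd²⁺(aq)] ≈ 0.48 M.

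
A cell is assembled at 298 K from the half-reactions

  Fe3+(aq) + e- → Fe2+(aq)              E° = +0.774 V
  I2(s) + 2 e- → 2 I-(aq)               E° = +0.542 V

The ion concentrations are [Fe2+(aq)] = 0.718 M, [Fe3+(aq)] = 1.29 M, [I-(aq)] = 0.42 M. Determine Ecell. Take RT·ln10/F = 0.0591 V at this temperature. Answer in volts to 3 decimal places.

Since E°(Fe³⁺/Fe²⁺) > E°(I₂/I⁻), Fe³⁺/Fe²⁺ serves as the cathode.
The standard potential is +0.774 − (+0.542) = +0.232 V and the balanced reaction transfers n = 2 electrons.
Balancing gives 2 Fe3+(aq) + 2 I-(aq) → 2 Fe2+(aq) + I2(s); hence Q = [Fe2+(aq)]^2 / ([Fe3+(aq)]^2·[I-(aq)]^2) = 1.76 (log Q = 0.245).
E = E° − (0.0591/n)·log Q = +0.232 − (0.0591/2)(0.245) = +0.225 V.

+0.225 V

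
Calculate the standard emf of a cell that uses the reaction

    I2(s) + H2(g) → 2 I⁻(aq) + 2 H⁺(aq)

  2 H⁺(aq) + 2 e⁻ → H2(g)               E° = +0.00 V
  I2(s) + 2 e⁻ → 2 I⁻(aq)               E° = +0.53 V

+0.53 V

In the reaction as written, I2(s) is reduced (cathode) and H⁺(aq) is produced by oxidation at the anode.
E°cell = E°(cathode) − E°(anode) = +0.53 − (+0.00) = +0.53 V.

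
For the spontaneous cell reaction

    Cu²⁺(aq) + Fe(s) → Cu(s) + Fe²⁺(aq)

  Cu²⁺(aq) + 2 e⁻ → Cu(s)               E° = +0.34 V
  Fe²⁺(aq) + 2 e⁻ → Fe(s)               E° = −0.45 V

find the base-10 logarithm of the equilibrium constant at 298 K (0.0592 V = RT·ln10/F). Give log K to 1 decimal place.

log K = 26.7

The Cu²⁺/Cu couple is reduced (cathode); E°cell = +0.34 − (−0.45) = +0.79 V with n = 2.
At equilibrium E = 0, so log K = nE°cell / 0.0592 = (2)(+0.79) / 0.0592 = 26.7.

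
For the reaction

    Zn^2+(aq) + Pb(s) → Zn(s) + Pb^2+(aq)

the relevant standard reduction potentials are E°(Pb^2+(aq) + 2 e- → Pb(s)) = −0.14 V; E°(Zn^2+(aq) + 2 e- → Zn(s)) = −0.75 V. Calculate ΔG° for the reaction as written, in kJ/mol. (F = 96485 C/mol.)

+118 kJ/mol

In the reaction as written Zn^2+(aq) is reduced, so the Zn²⁺/Zn couple is the cathode and Pb²⁺/Pb is the anode.
E°cell = −0.75 − (−0.14) = −0.61 V; balancing electrons gives n = 2.
ΔG° = −nFE°cell = −(2)(96485)(−0.61) J/mol = +118 kJ/mol.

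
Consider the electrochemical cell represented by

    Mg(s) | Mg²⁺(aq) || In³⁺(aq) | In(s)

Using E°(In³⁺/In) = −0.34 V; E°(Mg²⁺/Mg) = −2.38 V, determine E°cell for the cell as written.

+2.04 V

By convention the left-hand electrode in cell notation is the anode (oxidation) and the right-hand electrode is the cathode (reduction).
E°cell = E°(right) − E°(left) = −0.34 − (−2.38) = +2.04 V.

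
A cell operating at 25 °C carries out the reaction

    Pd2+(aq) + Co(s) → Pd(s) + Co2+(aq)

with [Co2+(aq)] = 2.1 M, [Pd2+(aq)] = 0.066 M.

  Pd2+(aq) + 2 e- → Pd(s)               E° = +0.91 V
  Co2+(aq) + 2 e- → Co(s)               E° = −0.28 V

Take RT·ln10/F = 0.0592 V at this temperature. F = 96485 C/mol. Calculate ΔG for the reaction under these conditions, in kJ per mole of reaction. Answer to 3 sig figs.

−221 kJ/mol

The standard cell potential is +0.91 − (−0.28) = +1.19 V, with n = 2 electrons in the balanced equation.
Here Q = [Co2+(aq)] / [Pd2+(aq)] = 31.8 (log Q = 1.503), giving E = +1.19 − (0.0592/2)·(1.503) = +1.1455 V.
Then ΔG = −nFE = −2 × 96485 × +1.1455 J/mol = −221 kJ/mol.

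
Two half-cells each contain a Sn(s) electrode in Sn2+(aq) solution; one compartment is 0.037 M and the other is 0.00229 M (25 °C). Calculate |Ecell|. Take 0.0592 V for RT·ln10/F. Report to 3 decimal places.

For a concentration cell E°cell = 0, since both electrodes use the same couple.
The compartment with the higher Sn2+(aq) concentration (0.037 M) acts as the cathode; ions are reduced there and produced at the dilute (0.00229 M) anode.
With n = 2, Ecell = −(0.0592/2)·log([dilute]/[conc]) = −(0.0592/2)·log(0.00229/0.037) = +0.036 V.

0.036 V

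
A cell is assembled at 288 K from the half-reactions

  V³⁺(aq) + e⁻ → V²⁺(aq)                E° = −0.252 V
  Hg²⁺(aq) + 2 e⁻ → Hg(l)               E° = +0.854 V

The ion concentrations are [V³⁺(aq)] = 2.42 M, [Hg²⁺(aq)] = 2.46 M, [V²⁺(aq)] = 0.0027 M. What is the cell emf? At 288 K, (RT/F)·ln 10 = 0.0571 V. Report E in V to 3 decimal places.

+0.949 V

Since E°(Hg²⁺/Hg) > E°(V³⁺/V²⁺), Hg²⁺/Hg serves as the cathode.
E°cell = +0.854 − (−0.252) = +1.106 V, with n = 2 electrons transferred.
Balancing gives Hg²⁺(aq) + 2 V²⁺(aq) → Hg(l) + 2 V³⁺(aq); hence Q = [V³⁺(aq)]^2 / ([Hg²⁺(aq)]·[V²⁺(aq)]^2) = 3.27×10^5 (log Q = 5.514).
By the Nernst equation, E = +1.106 − (0.0571/2)·(5.514) = +0.949 V.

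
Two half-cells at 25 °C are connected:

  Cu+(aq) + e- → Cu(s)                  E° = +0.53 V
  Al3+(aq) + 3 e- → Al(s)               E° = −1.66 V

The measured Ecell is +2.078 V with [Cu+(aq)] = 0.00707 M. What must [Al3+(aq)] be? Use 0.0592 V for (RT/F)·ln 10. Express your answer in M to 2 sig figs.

0.17 M

The Cu⁺/Cu couple has the larger reduction potential, so it is the cathode: E°cell = +0.53 − (−1.66) = +2.19 V and n = 3.
From the Nernst equation, log Q = n(E° − E)/0.0592 = 3·(+2.19 − (+2.078))/0.0592 = 5.676.
Balancing electrons gives 3 Cu+(aq) + Al(s) → 3 Cu(s) + Al3+(aq); thus Q = [Al3+(aq)] / [Cu+(aq)]^3.
Isolating [Al3+(aq)] in Q = 10^{5.676} yields log [Al3+(aq)] = −0.776, i.e. 0.17 M.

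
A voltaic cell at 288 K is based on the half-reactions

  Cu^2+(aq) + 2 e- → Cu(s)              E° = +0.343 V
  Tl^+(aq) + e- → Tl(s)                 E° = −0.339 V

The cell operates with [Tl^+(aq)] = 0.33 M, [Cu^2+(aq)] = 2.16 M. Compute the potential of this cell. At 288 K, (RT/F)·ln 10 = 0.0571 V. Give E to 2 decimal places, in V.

+0.72 V

The Cu²⁺/Cu couple has the more positive E°, so it is the cathode; Tl⁺/Tl is the anode.
E°cell = +0.343 − (−0.339) = +0.682 V, with n = 2 electrons transferred.
Balancing gives Cu^2+(aq) + 2 Tl(s) → Cu(s) + 2 Tl^+(aq); hence Q = [Tl^+(aq)]^2 / [Cu^2+(aq)] = 0.0504 (log Q = −1.297).
By the Nernst equation, E = +0.682 − (0.0571/2)·(−1.297) = +0.72 V.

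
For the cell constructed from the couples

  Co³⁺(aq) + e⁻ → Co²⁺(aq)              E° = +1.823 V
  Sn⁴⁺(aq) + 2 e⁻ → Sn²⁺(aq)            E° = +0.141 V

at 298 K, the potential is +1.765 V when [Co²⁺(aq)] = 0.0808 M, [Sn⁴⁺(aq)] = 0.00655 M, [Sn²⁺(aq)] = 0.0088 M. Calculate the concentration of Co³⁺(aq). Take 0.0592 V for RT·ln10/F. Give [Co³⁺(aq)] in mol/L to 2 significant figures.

1.8 M

Co³⁺/Co²⁺ is the cathode (higher E°); E°cell = +1.823 − (+0.141) = +1.682 V with n = 2.
Rearranging E = E° − (0.0592/n)·log Q gives log Q = 2(+1.682 − (+1.765))/0.0592 = −2.804.
The balanced reaction is 2 Co³⁺(aq) + Sn²⁺(aq) → 2 Co²⁺(aq) + Sn⁴⁺(aq), so Q = ([Co²⁺(aq)]^2·[Sn⁴⁺(aq)]) / ([Co³⁺(aq)]^2·[Sn²⁺(aq)]).
Substituting the known concentrations and solving, log [Co³⁺(aq)] = 0.245 and [Co³⁺(aq)] = 1.8 M.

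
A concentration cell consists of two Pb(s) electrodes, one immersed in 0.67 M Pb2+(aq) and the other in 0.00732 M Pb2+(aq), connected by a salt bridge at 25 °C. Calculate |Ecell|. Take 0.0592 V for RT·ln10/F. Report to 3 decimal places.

0.058 V

For a concentration cell E°cell = 0, since both electrodes use the same couple.
The compartment with the higher Pb2+(aq) concentration (0.67 M) acts as the cathode; ions are reduced there and produced at the dilute (0.00732 M) anode.
With n = 2, Ecell = −(0.0592/2)·log([dilute]/[conc]) = −(0.0592/2)·log(0.00732/0.67) = +0.058 V.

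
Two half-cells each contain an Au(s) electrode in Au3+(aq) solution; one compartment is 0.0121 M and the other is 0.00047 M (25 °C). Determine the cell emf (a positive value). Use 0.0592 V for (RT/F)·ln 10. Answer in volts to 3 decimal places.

0.028 V

For a concentration cell E°cell = 0, since both electrodes use the same couple.
The compartment with the higher Au3+(aq) concentration (0.0121 M) acts as the cathode; ions are reduced there and produced at the dilute (0.00047 M) anode.
With n = 3, Ecell = −(0.0592/3)·log([dilute]/[conc]) = −(0.0592/3)·log(0.00047/0.0121) = +0.028 V.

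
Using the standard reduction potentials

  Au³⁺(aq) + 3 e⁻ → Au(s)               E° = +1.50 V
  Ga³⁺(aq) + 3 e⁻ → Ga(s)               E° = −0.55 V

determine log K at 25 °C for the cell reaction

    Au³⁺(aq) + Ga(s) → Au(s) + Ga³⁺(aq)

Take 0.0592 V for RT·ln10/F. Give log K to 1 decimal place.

The Au³⁺/Au couple is reduced (cathode); E°cell = +1.50 − (−0.55) = +2.05 V with n = 3.
At equilibrium E = 0, so log K = nE°cell / 0.0592 = (3)(+2.05) / 0.0592 = 103.9.

log K = 103.9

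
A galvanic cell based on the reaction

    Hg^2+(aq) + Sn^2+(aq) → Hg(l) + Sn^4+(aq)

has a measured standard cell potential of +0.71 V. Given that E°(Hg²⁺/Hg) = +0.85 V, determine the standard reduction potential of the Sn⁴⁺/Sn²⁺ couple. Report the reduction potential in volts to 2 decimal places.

In the reaction as written the Hg²⁺/Hg couple is reduced (cathode) and Sn⁴⁺/Sn²⁺ is oxidized (anode), so E°cell = E°(Hg²⁺/Hg) − E°(Sn⁴⁺/Sn²⁺).
E°(Sn⁴⁺/Sn²⁺) = E°(cathode) − E°cell = +0.85 − (+0.71) = +0.14 V.

+0.14 V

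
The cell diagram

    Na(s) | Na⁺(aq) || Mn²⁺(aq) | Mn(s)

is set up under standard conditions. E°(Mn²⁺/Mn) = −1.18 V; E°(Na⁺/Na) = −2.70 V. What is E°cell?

By convention the left-hand electrode in cell notation is the anode (oxidation) and the right-hand electrode is the cathode (reduction).
E°cell = E°(right) − E°(left) = −1.18 − (−2.70) = +1.52 V.

+1.52 V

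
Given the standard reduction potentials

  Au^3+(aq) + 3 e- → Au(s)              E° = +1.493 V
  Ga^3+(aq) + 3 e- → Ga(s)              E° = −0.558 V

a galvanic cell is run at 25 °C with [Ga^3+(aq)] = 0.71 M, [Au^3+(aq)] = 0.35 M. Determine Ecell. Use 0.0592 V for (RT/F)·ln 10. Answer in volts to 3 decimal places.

+2.045 V

Au³⁺/Au is reduced (cathode, E° = +1.493 V) and Ga³⁺/Ga is oxidized (anode).
E°cell = +1.493 − (−0.558) = +2.051 V, with n = 3 electrons transferred.
The balanced reaction is Au^3+(aq) + Ga(s) → Au(s) + Ga^3+(aq), so Q = [Ga^3+(aq)] / [Au^3+(aq)] = 2.03 and log Q = 0.307.
E = E° − (0.0592/n)·log Q = +2.051 − (0.0592/3)(0.307) = +2.045 V.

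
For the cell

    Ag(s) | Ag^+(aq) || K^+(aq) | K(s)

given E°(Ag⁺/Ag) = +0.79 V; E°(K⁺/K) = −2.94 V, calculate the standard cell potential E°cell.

−3.73 V

By convention the left-hand electrode in cell notation is the anode (oxidation) and the right-hand electrode is the cathode (reduction).
E°cell = E°(right) − E°(left) = −2.94 − (+0.79) = −3.73 V.
The negative sign shows that, as written, the cell would require an external voltage to drive the reaction.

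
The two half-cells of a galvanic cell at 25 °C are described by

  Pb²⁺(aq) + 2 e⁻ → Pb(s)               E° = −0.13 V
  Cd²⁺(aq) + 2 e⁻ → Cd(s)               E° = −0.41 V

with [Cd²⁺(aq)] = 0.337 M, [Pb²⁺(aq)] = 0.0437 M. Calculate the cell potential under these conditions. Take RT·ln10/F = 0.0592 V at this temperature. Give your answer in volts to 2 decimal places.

Pb²⁺/Pb is reduced (cathode, E° = −0.13 V) and Cd²⁺/Cd is oxidized (anode).
The standard potential is −0.13 − (−0.41) = +0.28 V and the balanced reaction transfers n = 2 electrons.
Balancing gives Pb²⁺(aq) + Cd(s) → Pb(s) + Cd²⁺(aq); hence Q = [Cd²⁺(aq)] / [Pb²⁺(aq)] = 7.71 (log Q = 0.887).
E = E° − (0.0592/n)·log Q = +0.28 − (0.0592/2)(0.887) = +0.25 V.

+0.25 V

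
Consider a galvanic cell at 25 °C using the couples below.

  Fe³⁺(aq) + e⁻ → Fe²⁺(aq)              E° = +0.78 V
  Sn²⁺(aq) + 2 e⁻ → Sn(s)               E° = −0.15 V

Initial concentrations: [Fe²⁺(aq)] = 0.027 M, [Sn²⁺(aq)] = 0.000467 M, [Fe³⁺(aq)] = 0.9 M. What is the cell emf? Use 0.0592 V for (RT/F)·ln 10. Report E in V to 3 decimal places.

Since E°(Fe³⁺/Fe²⁺) > E°(Sn²⁺/Sn), Fe³⁺/Fe²⁺ serves as the cathode.
E°cell = E°cat − E°an = +0.78 − (−0.15) = +0.93 V; n = 2.
For the overall reaction 2 Fe³⁺(aq) + Sn(s) → 2 Fe²⁺(aq) + Sn²⁺(aq), Q = ([Fe²⁺(aq)]^2·[Sn²⁺(aq)]) / [Fe³⁺(aq)]^2 = 4.2×10^−7, giving log Q = −6.376.
Applying E = E° − (RT ln10/nF)·log Q gives +0.93 − (0.0592/2)(−6.376) = +1.119 V.

+1.119 V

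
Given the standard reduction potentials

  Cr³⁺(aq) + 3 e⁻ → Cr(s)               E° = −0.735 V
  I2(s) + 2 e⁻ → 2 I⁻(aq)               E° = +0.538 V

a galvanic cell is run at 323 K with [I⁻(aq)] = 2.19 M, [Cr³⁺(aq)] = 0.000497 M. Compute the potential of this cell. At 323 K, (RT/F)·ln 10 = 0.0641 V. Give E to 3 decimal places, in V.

+1.322 V

The I₂/I⁻ couple has the more positive E°, so it is the cathode; Cr³⁺/Cr is the anode.
E°cell = E°cat − E°an = +0.538 − (−0.735) = +1.273 V; n = 6.
Balancing gives 3 I2(s) + 2 Cr(s) → 6 I⁻(aq) + 2 Cr³⁺(aq); hence Q = [I⁻(aq)]^6·[Cr³⁺(aq)]^2 = 2.73×10^−5 (log Q = −4.565).
Applying E = E° − (RT ln10/nF)·log Q gives +1.273 − (0.0641/6)(−4.565) = +1.322 V.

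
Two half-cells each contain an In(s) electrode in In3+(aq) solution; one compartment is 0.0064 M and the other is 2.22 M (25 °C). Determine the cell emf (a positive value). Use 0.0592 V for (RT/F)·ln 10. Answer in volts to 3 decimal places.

0.050 V

For a concentration cell E°cell = 0, since both electrodes use the same couple.
The compartment with the higher In3+(aq) concentration (2.22 M) acts as the cathode; ions are reduced there and produced at the dilute (0.0064 M) anode.
With n = 3, Ecell = −(0.0592/3)·log([dilute]/[conc]) = −(0.0592/3)·log(0.0064/2.22) = +0.050 V.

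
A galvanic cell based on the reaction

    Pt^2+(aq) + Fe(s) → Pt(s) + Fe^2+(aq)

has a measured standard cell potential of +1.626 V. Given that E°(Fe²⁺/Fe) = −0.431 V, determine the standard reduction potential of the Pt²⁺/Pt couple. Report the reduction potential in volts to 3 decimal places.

In the reaction as written the Pt²⁺/Pt couple is reduced (cathode) and Fe²⁺/Fe is oxidized (anode), so E°cell = E°(Pt²⁺/Pt) − E°(Fe²⁺/Fe).
E°(Pt²⁺/Pt) = E°cell + E°(anode) = +1.626 + (−0.431) = +1.195 V.

+1.195 V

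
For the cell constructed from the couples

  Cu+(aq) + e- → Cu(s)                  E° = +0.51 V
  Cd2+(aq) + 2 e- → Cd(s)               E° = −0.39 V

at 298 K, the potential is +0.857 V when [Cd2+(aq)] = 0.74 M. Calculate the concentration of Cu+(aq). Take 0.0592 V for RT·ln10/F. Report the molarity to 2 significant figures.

0.16 M

Cu⁺/Cu is the cathode (higher E°); E°cell = +0.51 − (−0.39) = +0.90 V with n = 2.
From the Nernst equation, log Q = n(E° − E)/0.0592 = 2·(+0.90 − (+0.857))/0.0592 = 1.453.
For 2 Cu+(aq) + Cd(s) → 2 Cu(s) + Cd2+(aq), the reaction quotient is Q = [Cd2+(aq)] / [Cu+(aq)]^2.
Substituting the known concentrations and solving, log [Cu+(aq)] = −0.792 and [Cu+(aq)] = 0.16 M.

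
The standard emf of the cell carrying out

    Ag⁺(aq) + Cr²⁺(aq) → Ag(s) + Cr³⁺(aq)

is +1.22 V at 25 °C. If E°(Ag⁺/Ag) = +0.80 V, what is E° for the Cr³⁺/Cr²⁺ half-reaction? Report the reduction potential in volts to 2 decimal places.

−0.42 V

In the reaction as written the Ag⁺/Ag couple is reduced (cathode) and Cr³⁺/Cr²⁺ is oxidized (anode), so E°cell = E°(Ag⁺/Ag) − E°(Cr³⁺/Cr²⁺).
E°(Cr³⁺/Cr²⁺) = E°(cathode) − E°cell = +0.80 − (+1.22) = −0.42 V.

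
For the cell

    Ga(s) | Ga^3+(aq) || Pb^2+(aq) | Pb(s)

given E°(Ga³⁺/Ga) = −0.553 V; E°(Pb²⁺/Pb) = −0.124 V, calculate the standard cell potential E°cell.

By convention the left-hand electrode in cell notation is the anode (oxidation) and the right-hand electrode is the cathode (reduction).
E°cell = E°(right) − E°(left) = −0.124 − (−0.553) = +0.429 V.

+0.429 V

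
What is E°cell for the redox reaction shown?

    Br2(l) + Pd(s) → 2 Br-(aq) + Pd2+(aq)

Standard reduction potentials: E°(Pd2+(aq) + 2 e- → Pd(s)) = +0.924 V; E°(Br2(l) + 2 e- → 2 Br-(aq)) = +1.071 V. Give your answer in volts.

In the reaction as written, Br2(l) is reduced (cathode) and Pd2+(aq) is produced by oxidation at the anode.
E°cell = E°(cathode) − E°(anode) = +1.071 − (+0.924) = +0.147 V.

+0.147 V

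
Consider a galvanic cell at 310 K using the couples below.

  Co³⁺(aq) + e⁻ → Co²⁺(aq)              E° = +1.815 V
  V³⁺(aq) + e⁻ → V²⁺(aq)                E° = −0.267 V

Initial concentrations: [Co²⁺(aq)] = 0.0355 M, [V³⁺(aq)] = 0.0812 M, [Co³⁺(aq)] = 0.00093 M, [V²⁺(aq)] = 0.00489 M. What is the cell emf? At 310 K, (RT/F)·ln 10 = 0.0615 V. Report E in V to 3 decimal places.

+1.910 V

The Co³⁺/Co²⁺ couple has the more positive E°, so it is the cathode; V³⁺/V²⁺ is the anode.
E°cell = E°cat − E°an = +1.815 − (−0.267) = +2.082 V; n = 1.
For the overall reaction Co³⁺(aq) + V²⁺(aq) → Co²⁺(aq) + V³⁺(aq), Q = ([Co²⁺(aq)]·[V³⁺(aq)]) / ([Co³⁺(aq)]·[V²⁺(aq)]) = 634, giving log Q = 2.802.
By the Nernst equation, E = +2.082 − (0.0615/1)·(2.802) = +1.910 V.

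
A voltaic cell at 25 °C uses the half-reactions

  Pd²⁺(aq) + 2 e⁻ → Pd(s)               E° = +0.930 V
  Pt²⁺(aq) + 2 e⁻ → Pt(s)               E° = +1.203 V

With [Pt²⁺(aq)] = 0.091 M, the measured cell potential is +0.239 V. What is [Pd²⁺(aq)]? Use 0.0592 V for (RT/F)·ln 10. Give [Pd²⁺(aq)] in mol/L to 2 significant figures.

1.3 M

With Pt²⁺/Pt at the cathode and Pd²⁺/Pd at the anode, E°cell = +1.203 − (+0.930) = +0.273 V (n = 2).
Since E = E° − (0.0592/n)·log Q, log Q = n(E° − E)/0.0592 = 1.149.
Balancing electrons gives Pt²⁺(aq) + Pd(s) → Pt(s) + Pd²⁺(aq); thus Q = [Pd²⁺(aq)] / [Pt²⁺(aq)].
Isolating [Pd²⁺(aq)] in Q = 10^{1.149} yields log [Pd²⁺(aq)] = 0.108, i.e. 1.3 M.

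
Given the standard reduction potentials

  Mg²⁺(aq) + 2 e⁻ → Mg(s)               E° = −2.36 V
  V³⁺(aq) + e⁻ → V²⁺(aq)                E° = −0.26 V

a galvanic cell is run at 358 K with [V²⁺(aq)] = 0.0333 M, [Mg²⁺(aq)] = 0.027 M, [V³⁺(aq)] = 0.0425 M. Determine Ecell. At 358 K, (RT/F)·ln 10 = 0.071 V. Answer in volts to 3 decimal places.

+2.163 V

Since E°(V³⁺/V²⁺) > E°(Mg²⁺/Mg), V³⁺/V²⁺ serves as the cathode.
The standard potential is −0.26 − (−2.36) = +2.10 V and the balanced reaction transfers n = 2 electrons.
The balanced reaction is 2 V³⁺(aq) + Mg(s) → 2 V²⁺(aq) + Mg²⁺(aq), so Q = ([V²⁺(aq)]^2·[Mg²⁺(aq)]) / [V³⁺(aq)]^2 = 0.0166 and log Q = −1.781.
E = E° − (0.071/n)·log Q = +2.10 − (0.071/2)(−1.781) = +2.163 V.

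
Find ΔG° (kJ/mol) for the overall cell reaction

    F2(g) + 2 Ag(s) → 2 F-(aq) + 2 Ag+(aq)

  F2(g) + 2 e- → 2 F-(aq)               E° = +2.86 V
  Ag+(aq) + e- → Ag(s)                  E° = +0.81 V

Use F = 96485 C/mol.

In the reaction as written F2(g) is reduced, so the F₂/F⁻ couple is the cathode and Ag⁺/Ag is the anode.
E°cell = +2.86 − (+0.81) = +2.05 V; balancing electrons gives n = 2.
ΔG° = −nFE°cell = −(2)(96485)(+2.05) J/mol = −396 kJ/mol.

−396 kJ/mol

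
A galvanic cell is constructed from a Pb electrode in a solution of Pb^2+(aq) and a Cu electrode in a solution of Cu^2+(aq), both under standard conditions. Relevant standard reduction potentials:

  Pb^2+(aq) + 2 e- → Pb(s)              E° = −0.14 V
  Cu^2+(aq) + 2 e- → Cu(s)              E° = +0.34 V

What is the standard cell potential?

Of the two couples in this cell, the one with the more positive reduction potential is reduced at the cathode: here that is Cu²⁺/Cu (+0.34 V); Pb²⁺/Pb (−0.14 V) is the anode.
E°cell = E°(cathode) − E°(anode) = +0.34 − (−0.14) = +0.48 V.

+0.48 V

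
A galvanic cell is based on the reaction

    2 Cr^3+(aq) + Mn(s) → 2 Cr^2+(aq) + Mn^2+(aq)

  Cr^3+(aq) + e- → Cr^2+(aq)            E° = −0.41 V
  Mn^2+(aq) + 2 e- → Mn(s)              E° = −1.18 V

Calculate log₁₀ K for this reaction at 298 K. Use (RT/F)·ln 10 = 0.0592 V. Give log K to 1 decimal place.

The Cr³⁺/Cr²⁺ couple is reduced (cathode); E°cell = −0.41 − (−1.18) = +0.77 V with n = 2.
At equilibrium E = 0, so log K = nE°cell / 0.0592 = (2)(+0.77) / 0.0592 = 26.0.

log K = 26.0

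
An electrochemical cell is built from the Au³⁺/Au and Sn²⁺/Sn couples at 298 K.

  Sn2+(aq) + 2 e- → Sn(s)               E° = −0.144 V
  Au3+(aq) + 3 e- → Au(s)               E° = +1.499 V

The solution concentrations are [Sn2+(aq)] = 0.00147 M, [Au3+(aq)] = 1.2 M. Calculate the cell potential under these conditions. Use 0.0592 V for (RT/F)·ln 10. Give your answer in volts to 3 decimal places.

Since E°(Au³⁺/Au) > E°(Sn²⁺/Sn), Au³⁺/Au serves as the cathode.
E°cell = E°cat − E°an = +1.499 − (−0.144) = +1.643 V; n = 6.
For the overall reaction 2 Au3+(aq) + 3 Sn(s) → 2 Au(s) + 3 Sn2+(aq), Q = [Sn2+(aq)]^3 / [Au3+(aq)]^2 = 2.21×10^−9, giving log Q = −8.656.
By the Nernst equation, E = +1.643 − (0.0592/6)·(−8.656) = +1.728 V.

+1.728 V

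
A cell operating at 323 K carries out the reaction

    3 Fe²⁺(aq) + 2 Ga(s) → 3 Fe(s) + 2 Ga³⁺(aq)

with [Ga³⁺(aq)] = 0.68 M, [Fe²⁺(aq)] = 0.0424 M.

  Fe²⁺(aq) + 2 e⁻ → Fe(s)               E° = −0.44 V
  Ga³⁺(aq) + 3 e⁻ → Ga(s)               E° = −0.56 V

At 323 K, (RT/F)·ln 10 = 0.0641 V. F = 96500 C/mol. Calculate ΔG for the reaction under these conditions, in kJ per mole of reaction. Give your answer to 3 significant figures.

−46.1 kJ/mol

E°cell = −0.44 − (−0.56) = +0.12 V; the balanced reaction transfers n = 6 electrons.
The reaction quotient is [Ga³⁺(aq)]^2 / [Fe²⁺(aq)]^3 = 6.07×10^3; by Nernst, E = +0.12 − (0.0641/6)(3.783) = +0.0796 V.
Finally ΔG = −nFE = −(6)(96500 C/mol)(+0.0796 V) = −46.1 kJ/mol.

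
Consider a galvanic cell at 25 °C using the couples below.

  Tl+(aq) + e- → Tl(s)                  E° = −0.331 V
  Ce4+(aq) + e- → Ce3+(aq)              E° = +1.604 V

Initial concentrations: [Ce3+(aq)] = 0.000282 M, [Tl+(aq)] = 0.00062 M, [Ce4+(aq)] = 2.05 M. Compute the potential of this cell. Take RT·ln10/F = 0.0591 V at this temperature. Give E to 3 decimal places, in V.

The Ce⁴⁺/Ce³⁺ couple has the more positive E°, so it is the cathode; Tl⁺/Tl is the anode.
The standard potential is +1.604 − (−0.331) = +1.935 V and the balanced reaction transfers n = 1 electron.
For the overall reaction Ce4+(aq) + Tl(s) → Ce3+(aq) + Tl+(aq), Q = ([Ce3+(aq)]·[Tl+(aq)]) / [Ce4+(aq)] = 8.53×10^−8, giving log Q = −7.069.
Applying E = E° − (RT ln10/nF)·log Q gives +1.935 − (0.0591/1)(−7.069) = +2.353 V.

+2.353 V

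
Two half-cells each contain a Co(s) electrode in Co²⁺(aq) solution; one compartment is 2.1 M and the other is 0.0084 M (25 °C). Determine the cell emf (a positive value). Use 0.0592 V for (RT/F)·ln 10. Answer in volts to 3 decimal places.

0.071 V

For a concentration cell E°cell = 0, since both electrodes use the same couple.
The compartment with the higher Co²⁺(aq) concentration (2.1 M) acts as the cathode; ions are reduced there and produced at the dilute (0.0084 M) anode.
With n = 2, Ecell = −(0.0592/2)·log([dilute]/[conc]) = −(0.0592/2)·log(0.0084/2.1) = +0.071 V.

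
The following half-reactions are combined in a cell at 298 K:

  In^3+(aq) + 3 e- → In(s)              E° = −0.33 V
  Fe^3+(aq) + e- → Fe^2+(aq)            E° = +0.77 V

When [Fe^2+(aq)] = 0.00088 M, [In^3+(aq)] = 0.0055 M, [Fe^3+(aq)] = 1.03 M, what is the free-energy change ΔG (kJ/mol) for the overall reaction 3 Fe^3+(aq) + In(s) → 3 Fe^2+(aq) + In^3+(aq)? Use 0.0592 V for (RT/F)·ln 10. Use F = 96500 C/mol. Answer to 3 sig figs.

With Fe³⁺/Fe²⁺ reduced at the cathode, E°cell = +0.77 − (−0.33) = +1.10 V and n = 3.
The reaction quotient is ([Fe^2+(aq)]^3·[In^3+(aq)]) / [Fe^3+(aq)]^3 = 3.43×10^−12; by Nernst, E = +1.10 − (0.0592/3)(−11.465) = +1.3262 V.
Then ΔG = −nFE = −3 × 96500 × +1.3262 J/mol = −384 kJ/mol.

−384 kJ/mol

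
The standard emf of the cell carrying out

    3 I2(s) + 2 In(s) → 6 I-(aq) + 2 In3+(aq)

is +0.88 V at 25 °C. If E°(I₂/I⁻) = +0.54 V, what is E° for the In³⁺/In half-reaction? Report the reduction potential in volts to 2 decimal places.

In the reaction as written the I₂/I⁻ couple is reduced (cathode) and In³⁺/In is oxidized (anode), so E°cell = E°(I₂/I⁻) − E°(In³⁺/In).
E°(In³⁺/In) = E°(cathode) − E°cell = +0.54 − (+0.88) = −0.34 V.

−0.34 V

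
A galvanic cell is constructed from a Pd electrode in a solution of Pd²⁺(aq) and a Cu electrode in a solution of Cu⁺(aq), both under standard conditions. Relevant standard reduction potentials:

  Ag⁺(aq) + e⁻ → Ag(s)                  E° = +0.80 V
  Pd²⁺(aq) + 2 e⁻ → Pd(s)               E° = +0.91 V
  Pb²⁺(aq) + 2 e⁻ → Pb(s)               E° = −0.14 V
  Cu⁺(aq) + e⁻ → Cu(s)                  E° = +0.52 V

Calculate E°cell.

+0.39 V

The Pd²⁺/Pd couple has the higher E°, so Pd ion is reduced (cathode) and Cu is oxidized (anode).
E°cell = E°(cathode) − E°(anode) = +0.91 − (+0.52) = +0.39 V.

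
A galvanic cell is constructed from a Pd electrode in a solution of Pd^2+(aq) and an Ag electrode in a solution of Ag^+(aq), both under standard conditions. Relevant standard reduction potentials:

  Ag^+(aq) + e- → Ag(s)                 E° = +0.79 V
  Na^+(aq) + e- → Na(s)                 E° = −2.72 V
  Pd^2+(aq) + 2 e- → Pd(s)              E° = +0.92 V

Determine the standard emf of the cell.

+0.13 V

Of the two couples in this cell, the one with the more positive reduction potential is reduced at the cathode: here that is Pd²⁺/Pd (+0.92 V); Ag⁺/Ag (+0.79 V) is the anode.
E°cell = E°(cathode) − E°(anode) = +0.92 − (+0.79) = +0.13 V.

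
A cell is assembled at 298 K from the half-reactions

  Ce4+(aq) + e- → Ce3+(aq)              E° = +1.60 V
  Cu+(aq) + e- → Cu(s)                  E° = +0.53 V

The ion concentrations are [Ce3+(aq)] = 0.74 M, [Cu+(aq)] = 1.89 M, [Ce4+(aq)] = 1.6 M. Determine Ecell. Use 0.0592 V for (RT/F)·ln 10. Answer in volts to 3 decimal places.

The Ce⁴⁺/Ce³⁺ couple has the more positive E°, so it is the cathode; Cu⁺/Cu is the anode.
The standard potential is +1.60 − (+0.53) = +1.07 V and the balanced reaction transfers n = 1 electron.
The balanced reaction is Ce4+(aq) + Cu(s) → Ce3+(aq) + Cu+(aq), so Q = ([Ce3+(aq)]·[Cu+(aq)]) / [Ce4+(aq)] = 0.874 and log Q = −0.058.
E = E° − (0.0592/n)·log Q = +1.07 − (0.0592/1)(−0.058) = +1.073 V.

+1.073 V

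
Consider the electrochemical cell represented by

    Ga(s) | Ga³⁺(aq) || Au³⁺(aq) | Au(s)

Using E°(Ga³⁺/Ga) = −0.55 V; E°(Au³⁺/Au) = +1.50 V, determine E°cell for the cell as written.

+2.05 V

By convention the left-hand electrode in cell notation is the anode (oxidation) and the right-hand electrode is the cathode (reduction).
E°cell = E°(right) − E°(left) = +1.50 − (−0.55) = +2.05 V.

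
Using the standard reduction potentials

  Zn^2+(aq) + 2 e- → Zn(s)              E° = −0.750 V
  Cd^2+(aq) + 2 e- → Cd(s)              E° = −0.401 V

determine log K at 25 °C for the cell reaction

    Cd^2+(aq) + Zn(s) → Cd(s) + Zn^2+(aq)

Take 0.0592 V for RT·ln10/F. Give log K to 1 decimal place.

log K = 11.8

The Cd²⁺/Cd couple is reduced (cathode); E°cell = −0.401 − (−0.750) = +0.349 V with n = 2.
At equilibrium E = 0, so log K = nE°cell / 0.0592 = (2)(+0.349) / 0.0592 = 11.8.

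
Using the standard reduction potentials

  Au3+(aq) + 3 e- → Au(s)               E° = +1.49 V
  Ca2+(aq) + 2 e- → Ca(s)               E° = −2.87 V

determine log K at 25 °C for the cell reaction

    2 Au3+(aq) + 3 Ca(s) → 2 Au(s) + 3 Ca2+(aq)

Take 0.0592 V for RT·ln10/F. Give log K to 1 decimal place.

log K = 441.9

The Au³⁺/Au couple is reduced (cathode); E°cell = +1.49 − (−2.87) = +4.36 V with n = 6.
At equilibrium E = 0, so log K = nE°cell / 0.0592 = (6)(+4.36) / 0.0592 = 441.9.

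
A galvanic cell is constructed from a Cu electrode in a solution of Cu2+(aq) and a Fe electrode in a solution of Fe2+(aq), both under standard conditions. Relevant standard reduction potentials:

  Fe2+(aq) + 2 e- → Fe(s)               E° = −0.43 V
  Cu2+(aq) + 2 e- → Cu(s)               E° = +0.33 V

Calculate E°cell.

Of the two couples in this cell, the one with the more positive reduction potential is reduced at the cathode: here that is Cu²⁺/Cu (+0.33 V); Fe²⁺/Fe (−0.43 V) is the anode.
E°cell = E°(cathode) − E°(anode) = +0.33 − (−0.43) = +0.76 V.

+0.76 V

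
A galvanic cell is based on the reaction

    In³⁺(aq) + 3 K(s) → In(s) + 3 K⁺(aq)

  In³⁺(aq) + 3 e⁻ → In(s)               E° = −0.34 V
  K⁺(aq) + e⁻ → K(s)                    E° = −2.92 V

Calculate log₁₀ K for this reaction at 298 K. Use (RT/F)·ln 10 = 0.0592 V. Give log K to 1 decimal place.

log K = 130.7

The In³⁺/In couple is reduced (cathode); E°cell = −0.34 − (−2.92) = +2.58 V with n = 3.
At equilibrium E = 0, so log K = nE°cell / 0.0592 = (3)(+2.58) / 0.0592 = 130.7.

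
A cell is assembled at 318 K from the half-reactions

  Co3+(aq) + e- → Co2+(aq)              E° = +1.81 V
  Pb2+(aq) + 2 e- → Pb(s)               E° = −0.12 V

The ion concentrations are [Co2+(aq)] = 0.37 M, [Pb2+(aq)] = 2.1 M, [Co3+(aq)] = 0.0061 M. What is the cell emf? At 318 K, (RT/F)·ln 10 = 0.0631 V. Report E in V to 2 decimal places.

+1.81 V

Since E°(Co³⁺/Co²⁺) > E°(Pb²⁺/Pb), Co³⁺/Co²⁺ serves as the cathode.
E°cell = +1.81 − (−0.12) = +1.93 V, with n = 2 electrons transferred.
Balancing gives 2 Co3+(aq) + Pb(s) → 2 Co2+(aq) + Pb2+(aq); hence Q = ([Co2+(aq)]^2·[Pb2+(aq)]) / [Co3+(aq)]^2 = 7.73×10^3 (log Q = 3.888).
E = E° − (0.0631/n)·log Q = +1.93 − (0.0631/2)(3.888) = +1.81 V.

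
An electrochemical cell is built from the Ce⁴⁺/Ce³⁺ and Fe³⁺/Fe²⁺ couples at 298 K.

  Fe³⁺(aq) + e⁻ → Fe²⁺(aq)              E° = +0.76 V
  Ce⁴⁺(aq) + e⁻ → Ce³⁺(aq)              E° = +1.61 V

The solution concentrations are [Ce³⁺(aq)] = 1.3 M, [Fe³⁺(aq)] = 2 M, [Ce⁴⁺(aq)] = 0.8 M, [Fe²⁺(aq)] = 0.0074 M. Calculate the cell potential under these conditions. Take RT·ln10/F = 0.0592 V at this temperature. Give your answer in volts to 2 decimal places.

+0.69 V

The Ce⁴⁺/Ce³⁺ couple has the more positive E°, so it is the cathode; Fe³⁺/Fe²⁺ is the anode.
E°cell = E°cat − E°an = +1.61 − (+0.76) = +0.85 V; n = 1.
For the overall reaction Ce⁴⁺(aq) + Fe²⁺(aq) → Ce³⁺(aq) + Fe³⁺(aq), Q = ([Ce³⁺(aq)]·[Fe³⁺(aq)]) / ([Ce⁴⁺(aq)]·[Fe²⁺(aq)]) = 439, giving log Q = 2.643.
E = E° − (0.0592/n)·log Q = +0.85 − (0.0592/1)(2.643) = +0.69 V.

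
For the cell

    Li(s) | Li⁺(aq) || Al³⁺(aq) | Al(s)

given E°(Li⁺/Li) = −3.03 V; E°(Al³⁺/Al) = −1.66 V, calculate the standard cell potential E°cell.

By convention the left-hand electrode in cell notation is the anode (oxidation) and the right-hand electrode is the cathode (reduction).
E°cell = E°(right) − E°(left) = −1.66 − (−3.03) = +1.37 V.

+1.37 V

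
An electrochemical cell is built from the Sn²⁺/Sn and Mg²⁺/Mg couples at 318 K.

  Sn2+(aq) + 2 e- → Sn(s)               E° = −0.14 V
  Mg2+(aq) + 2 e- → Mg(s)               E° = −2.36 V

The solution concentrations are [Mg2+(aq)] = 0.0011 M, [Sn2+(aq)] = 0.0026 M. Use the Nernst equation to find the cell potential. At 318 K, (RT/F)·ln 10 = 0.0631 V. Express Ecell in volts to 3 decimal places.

+2.232 V

Since E°(Sn²⁺/Sn) > E°(Mg²⁺/Mg), Sn²⁺/Sn serves as the cathode.
E°cell = −0.14 − (−2.36) = +2.22 V, with n = 2 electrons transferred.
For the overall reaction Sn2+(aq) + Mg(s) → Sn(s) + Mg2+(aq), Q = [Mg2+(aq)] / [Sn2+(aq)] = 0.423, giving log Q = −0.374.
Applying E = E° − (RT ln10/nF)·log Q gives +2.22 − (0.0631/2)(−0.374) = +2.232 V.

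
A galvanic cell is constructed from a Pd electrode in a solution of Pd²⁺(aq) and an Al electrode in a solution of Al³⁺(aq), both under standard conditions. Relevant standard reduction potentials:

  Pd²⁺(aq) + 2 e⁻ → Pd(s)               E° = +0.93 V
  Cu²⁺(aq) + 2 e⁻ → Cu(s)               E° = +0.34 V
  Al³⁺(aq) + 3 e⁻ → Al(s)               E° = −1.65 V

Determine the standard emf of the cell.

Of the two couples in this cell, the one with the more positive reduction potential is reduced at the cathode: here that is Pd²⁺/Pd (+0.93 V); Al³⁺/Al (−1.65 V) is the anode.
E°cell = E°(cathode) − E°(anode) = +0.93 − (−1.65) = +2.58 V.

+2.58 V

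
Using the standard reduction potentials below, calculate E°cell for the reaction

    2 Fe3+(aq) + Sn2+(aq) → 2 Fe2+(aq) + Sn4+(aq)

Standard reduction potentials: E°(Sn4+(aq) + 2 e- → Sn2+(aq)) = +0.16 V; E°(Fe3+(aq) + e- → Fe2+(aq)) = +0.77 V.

+0.61 V

In the reaction as written, Fe3+(aq) is reduced (cathode) and Sn4+(aq) is produced by oxidation at the anode.
E°cell = E°(cathode) − E°(anode) = +0.77 − (+0.16) = +0.61 V.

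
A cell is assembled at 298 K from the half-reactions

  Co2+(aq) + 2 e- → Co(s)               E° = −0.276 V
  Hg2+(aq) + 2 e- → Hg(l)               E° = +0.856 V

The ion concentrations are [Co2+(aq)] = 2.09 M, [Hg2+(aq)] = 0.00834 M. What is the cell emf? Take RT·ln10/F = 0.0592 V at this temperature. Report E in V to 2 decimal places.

+1.06 V

Hg²⁺/Hg is reduced (cathode, E° = +0.856 V) and Co²⁺/Co is oxidized (anode).
E°cell = E°cat − E°an = +0.856 − (−0.276) = +1.132 V; n = 2.
Balancing gives Hg2+(aq) + Co(s) → Hg(l) + Co2+(aq); hence Q = [Co2+(aq)] / [Hg2+(aq)] = 251 (log Q = 2.399).
Applying E = E° − (RT ln10/nF)·log Q gives +1.132 − (0.0592/2)(2.399) = +1.06 V.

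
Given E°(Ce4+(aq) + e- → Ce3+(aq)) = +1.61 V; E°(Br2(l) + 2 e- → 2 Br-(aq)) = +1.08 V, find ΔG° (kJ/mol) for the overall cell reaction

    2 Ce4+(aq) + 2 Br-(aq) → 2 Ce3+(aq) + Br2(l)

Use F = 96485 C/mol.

−102 kJ/mol

In the reaction as written Ce4+(aq) is reduced, so the Ce⁴⁺/Ce³⁺ couple is the cathode and Br₂/Br⁻ is the anode.
E°cell = +1.61 − (+1.08) = +0.53 V; balancing electrons gives n = 2.
ΔG° = −nFE°cell = −(2)(96485)(+0.53) J/mol = −102 kJ/mol.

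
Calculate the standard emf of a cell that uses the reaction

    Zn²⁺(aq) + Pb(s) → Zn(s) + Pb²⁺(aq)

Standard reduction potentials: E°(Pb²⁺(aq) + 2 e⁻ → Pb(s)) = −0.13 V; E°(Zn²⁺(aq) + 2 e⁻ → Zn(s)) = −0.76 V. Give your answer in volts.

Zn²⁺(aq) gains electrons, so the Zn²⁺/Zn couple is the cathode; the Pb²⁺/Pb couple is the anode.
E°cell = E°(cathode) − E°(anode) = −0.76 − (−0.13) = −0.63 V.
The negative E°cell means the reaction is non-spontaneous in the direction written.

−0.63 V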